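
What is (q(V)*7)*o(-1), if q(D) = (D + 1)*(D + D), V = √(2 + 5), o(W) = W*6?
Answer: -588 - 84*√7 ≈ -810.24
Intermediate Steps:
o(W) = 6*W
V = √7 ≈ 2.6458
q(D) = 2*D*(1 + D) (q(D) = (1 + D)*(2*D) = 2*D*(1 + D))
(q(V)*7)*o(-1) = ((2*√7*(1 + √7))*7)*(6*(-1)) = (14*√7*(1 + √7))*(-6) = -84*√7*(1 + √7)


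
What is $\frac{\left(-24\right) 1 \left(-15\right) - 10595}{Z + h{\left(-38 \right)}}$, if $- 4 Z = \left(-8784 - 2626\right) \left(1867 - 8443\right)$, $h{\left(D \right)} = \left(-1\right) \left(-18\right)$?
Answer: $\frac{10235}{18758022} \approx 0.00054563$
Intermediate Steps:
$h{\left(D \right)} = 18$
$Z = -18758040$ ($Z = - \frac{\left(-8784 - 2626\right) \left(1867 - 8443\right)}{4} = - \frac{\left(-8784 + \left(-12186 + 9560\right)\right) \left(-6576\right)}{4} = - \frac{\left(-8784 - 2626\right) \left(-6576\right)}{4} = - \frac{\left(-11410\right) \left(-6576\right)}{4} = \left(- \frac{1}{4}\right) 75032160 = -18758040$)
$\frac{\left(-24\right) 1 \left(-15\right) - 10595}{Z + h{\left(-38 \right)}} = \frac{\left(-24\right) 1 \left(-15\right) - 10595}{-18758040 + 18} = \frac{\left(-24\right) \left(-15\right) - 10595}{-18758022} = \left(360 - 10595\right) \left(- \frac{1}{18758022}\right) = \left(-10235\right) \left(- \frac{1}{18758022}\right) = \frac{10235}{18758022}$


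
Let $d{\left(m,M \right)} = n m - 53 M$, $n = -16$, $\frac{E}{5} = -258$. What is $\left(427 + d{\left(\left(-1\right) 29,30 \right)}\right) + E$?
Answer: $-1989$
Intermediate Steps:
$E = -1290$ ($E = 5 \left(-258\right) = -1290$)
$d{\left(m,M \right)} = - 53 M - 16 m$ ($d{\left(m,M \right)} = - 16 m - 53 M = - 53 M - 16 m$)
$\left(427 + d{\left(\left(-1\right) 29,30 \right)}\right) + E = \left(427 - \left(1590 + 16 \left(\left(-1\right) 29\right)\right)\right) - 1290 = \left(427 - 1126\right) - 1290 = -699 - 1290 = -1989$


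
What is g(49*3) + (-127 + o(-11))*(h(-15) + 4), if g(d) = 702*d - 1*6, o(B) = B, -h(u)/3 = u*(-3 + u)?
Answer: 214416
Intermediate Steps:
h(u) = -3*u*(-3 + u)
g(d) = -6 + 702*d (g(d) = 702*d - 6 = -6 + 702*d)
g(49*3) + (-127 + o(-11))*(h(-15) + 4) = (-6 + 702*(49*3)) + (-127 - 11)*(3*(-15)*(3 - 1*(-15)) + 4) = (-6 + 702*147) - 138*(3*(-15)*(3 + 15) + 4) = (-6 + 103194) - 138*(3*(-15)*18 + 4) = 103188 - 138*(-810 + 4) = 103188 - 138*(-806) = 103188 + 111228 = 214416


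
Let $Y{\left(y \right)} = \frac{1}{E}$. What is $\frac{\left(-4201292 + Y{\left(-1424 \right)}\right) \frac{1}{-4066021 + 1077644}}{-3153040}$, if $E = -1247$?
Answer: $- \frac{1047802225}{2349964570690352} \approx -4.4588 \cdot 10^{-7}$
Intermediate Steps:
$Y{\left(y \right)} = - \frac{1}{1247}$ ($Y{\left(y \right)} = \frac{1}{-1247} = - \frac{1}{1247}$)
$\frac{\left(-4201292 + Y{\left(-1424 \right)}\right) \frac{1}{-4066021 + 1077644}}{-3153040} = \frac{\left(-4201292 - \frac{1}{1247}\right) \frac{1}{-4066021 + 1077644}}{-3153040} = - \frac{5239011125}{1247 \left(-2988377\right)} \left(- \frac{1}{3153040}\right) = \left(- \frac{5239011125}{1247}\right) \left(- \frac{1}{2988377}\right) \left(- \frac{1}{3153040}\right) = \frac{5239011125}{3726506119} \left(- \frac{1}{3153040}\right) = - \frac{1047802225}{2349964570690352}$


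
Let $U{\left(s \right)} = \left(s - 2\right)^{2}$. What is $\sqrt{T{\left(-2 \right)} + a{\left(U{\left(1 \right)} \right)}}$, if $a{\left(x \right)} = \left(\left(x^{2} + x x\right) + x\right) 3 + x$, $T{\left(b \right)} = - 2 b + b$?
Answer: $2 \sqrt{3} \approx 3.4641$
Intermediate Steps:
$T{\left(b \right)} = - b$
$U{\left(s \right)} = \left(-2 + s\right)^{2}$
$a{\left(x \right)} = 4 x + 6 x^{2}$ ($a{\left(x \right)} = \left(\left(x^{2} + x^{2}\right) + x\right) 3 + x = \left(2 x^{2} + x\right) 3 + x = \left(x + 2 x^{2}\right) 3 + x = \left(3 x + 6 x^{2}\right) + x = 4 x + 6 x^{2}$)
$\sqrt{T{\left(-2 \right)} + a{\left(U{\left(1 \right)} \right)}} = \sqrt{\left(-1\right) \left(-2\right) + 2 \left(-2 + 1\right)^{2} \left(2 + 3 \left(-2 + 1\right)^{2}\right)} = \sqrt{2 + 2 \left(-1\right)^{2} \left(2 + 3 \left(-1\right)^{2}\right)} = \sqrt{2 + 2 \cdot 1 \left(2 + 3 \cdot 1\right)} = \sqrt{2 + 2 \cdot 1 \left(2 + 3\right)} = \sqrt{2 + 2 \cdot 1 \cdot 5} = \sqrt{2 + 10} = \sqrt{12} = 2 \sqrt{3}$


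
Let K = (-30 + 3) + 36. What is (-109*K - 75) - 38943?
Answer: -39999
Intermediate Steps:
K = 9 (K = -27 + 36 = 9)
(-109*K - 75) - 38943 = (-109*9 - 75) - 38943 = (-981 - 75) - 38943 = -1056 - 38943 = -39999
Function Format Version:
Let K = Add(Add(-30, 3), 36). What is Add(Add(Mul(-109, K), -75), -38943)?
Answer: -39999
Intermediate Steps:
K = 9 (K = Add(-27, 36) = 9)
Add(Add(Mul(-109, K), -75), -38943) = Add(Add(Mul(-109, 9), -75), -38943) = Add(Add(-981, -75), -38943) = Add(-1056, -38943) = -39999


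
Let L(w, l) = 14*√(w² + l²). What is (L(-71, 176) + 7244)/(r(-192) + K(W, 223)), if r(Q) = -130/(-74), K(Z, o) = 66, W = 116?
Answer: 268028/2507 + 518*√36017/2507 ≈ 146.12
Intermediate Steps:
L(w, l) = 14*√(l² + w²)
r(Q) = 65/37 (r(Q) = -130*(-1/74) = 65/37)
(L(-71, 176) + 7244)/(r(-192) + K(W, 223)) = (14*√(176² + (-71)²) + 7244)/(65/37 + 66) = (14*√(30976 + 5041) + 7244)/(2507/37) = (14*√36017 + 7244)*(37/2507) = (7244 + 14*√36017)*(37/2507) = 268028/2507 + 518*√36017/2507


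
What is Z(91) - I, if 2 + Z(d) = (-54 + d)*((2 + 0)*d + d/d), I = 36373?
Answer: -29604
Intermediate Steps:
Z(d) = -2 + (1 + 2*d)*(-54 + d) (Z(d) = -2 + (-54 + d)*((2 + 0)*d + d/d) = -2 + (-54 + d)*(2*d + 1) = -2 + (-54 + d)*(1 + 2*d) = -2 + (1 + 2*d)*(-54 + d))
Z(91) - I = (-56 - 107*91 + 2*91²) - 1*36373 = (-56 - 9737 + 2*8281) - 36373 = (-56 - 9737 + 16562) - 36373 = 6769 - 36373 = -29604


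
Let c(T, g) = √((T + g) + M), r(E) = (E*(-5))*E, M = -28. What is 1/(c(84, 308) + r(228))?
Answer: -64980/16889601509 - √91/33779203018 ≈ -3.8476e-6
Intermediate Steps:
r(E) = -5*E² (r(E) = (-5*E)*E = -5*E²)
c(T, g) = √(-28 + T + g) (c(T, g) = √((T + g) - 28) = √(-28 + T + g))
1/(c(84, 308) + r(228)) = 1/(√(-28 + 84 + 308) - 5*228²) = 1/(√364 - 5*51984) = 1/(2*√91 - 259920) = 1/(-259920 + 2*√91)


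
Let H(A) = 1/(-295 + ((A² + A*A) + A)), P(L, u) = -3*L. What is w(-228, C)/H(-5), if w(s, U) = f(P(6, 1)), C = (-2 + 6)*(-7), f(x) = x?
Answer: 4500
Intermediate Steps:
H(A) = 1/(-295 + A + 2*A²) (H(A) = 1/(-295 + ((A² + A²) + A)) = 1/(-295 + (2*A² + A)) = 1/(-295 + (A + 2*A²)) = 1/(-295 + A + 2*A²))
C = -28 (C = 4*(-7) = -28)
w(s, U) = -18 (w(s, U) = -3*6 = -18)
w(-228, C)/H(-5) = -18/(1/(-295 - 5 + 2*(-5)²)) = -18/(1/(-295 - 5 + 2*25)) = -18/(1/(-295 - 5 + 50)) = -18/(1/(-250)) = -18/(-1/250) = -18*(-250) = 4500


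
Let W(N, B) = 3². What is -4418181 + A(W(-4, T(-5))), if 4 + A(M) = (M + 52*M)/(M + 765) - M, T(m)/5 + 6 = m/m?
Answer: -379964631/86 ≈ -4.4182e+6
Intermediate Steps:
T(m) = -25 (T(m) = -30 + 5*(m/m) = -30 + 5*1 = -30 + 5 = -25)
W(N, B) = 9
A(M) = -4 - M + 53*M/(765 + M) (A(M) = -4 + ((M + 52*M)/(M + 765) - M) = -4 + ((53*M)/(765 + M) - M) = -4 + (53*M/(765 + M) - M) = -4 + (-M + 53*M/(765 + M)) = -4 - M + 53*M/(765 + M))
-4418181 + A(W(-4, T(-5))) = -4418181 + (-3060 - 1*9² - 716*9)/(765 + 9) = -4418181 + (-3060 - 1*81 - 6444)/774 = -4418181 + (-3060 - 81 - 6444)/774 = -4418181 + (1/774)*(-9585) = -4418181 - 1065/86 = -379964631/86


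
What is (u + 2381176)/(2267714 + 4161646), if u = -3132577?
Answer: -35781/306160 ≈ -0.11687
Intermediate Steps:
(u + 2381176)/(2267714 + 4161646) = (-3132577 + 2381176)/(2267714 + 4161646) = -751401/6429360 = -751401*1/6429360 = -35781/306160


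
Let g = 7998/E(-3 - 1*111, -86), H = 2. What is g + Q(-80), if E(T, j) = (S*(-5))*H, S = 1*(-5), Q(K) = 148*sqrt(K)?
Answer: 3999/25 + 592*I*sqrt(5) ≈ 159.96 + 1323.8*I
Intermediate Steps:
S = -5
E(T, j) = 50 (E(T, j) = -5*(-5)*2 = 25*2 = 50)
g = 3999/25 (g = 7998/50 = 7998*(1/50) = 3999/25 ≈ 159.96)
g + Q(-80) = 3999/25 + 148*sqrt(-80) = 3999/25 + 148*(4*I*sqrt(5)) = 3999/25 + 592*I*sqrt(5)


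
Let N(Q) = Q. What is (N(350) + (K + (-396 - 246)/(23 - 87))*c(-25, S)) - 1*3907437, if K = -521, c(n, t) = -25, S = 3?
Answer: -124618009/32 ≈ -3.8943e+6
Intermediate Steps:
(N(350) + (K + (-396 - 246)/(23 - 87))*c(-25, S)) - 1*3907437 = (350 + (-521 + (-396 - 246)/(23 - 87))*(-25)) - 1*3907437 = (350 + (-521 - 642/(-64))*(-25)) - 3907437 = (350 + (-521 - 642*(-1/64))*(-25)) - 3907437 = (350 + (-521 + 321/32)*(-25)) - 3907437 = (350 - 16351/32*(-25)) - 3907437 = (350 + 408775/32) - 3907437 = 419975/32 - 3907437 = -124618009/32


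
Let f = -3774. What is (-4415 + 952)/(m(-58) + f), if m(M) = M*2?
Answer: 3463/3890 ≈ 0.89023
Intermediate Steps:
m(M) = 2*M
(-4415 + 952)/(m(-58) + f) = (-4415 + 952)/(2*(-58) - 3774) = -3463/(-116 - 3774) = -3463/(-3890) = -3463*(-1/3890) = 3463/3890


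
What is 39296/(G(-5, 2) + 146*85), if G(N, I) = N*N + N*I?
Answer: 39296/12425 ≈ 3.1627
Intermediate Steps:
G(N, I) = N² + I*N
39296/(G(-5, 2) + 146*85) = 39296/(-5*(2 - 5) + 146*85) = 39296/(-5*(-3) + 12410) = 39296/(15 + 12410) = 39296/12425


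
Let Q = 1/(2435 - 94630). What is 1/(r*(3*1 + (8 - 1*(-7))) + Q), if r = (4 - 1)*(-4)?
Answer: -92195/19914121 ≈ -0.0046296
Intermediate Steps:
r = -12 (r = 3*(-4) = -12)
Q = -1/92195 (Q = 1/(-92195) = -1/92195 ≈ -1.0847e-5)
1/(r*(3*1 + (8 - 1*(-7))) + Q) = 1/(-12*(3*1 + (8 - 1*(-7))) - 1/92195) = 1/(-12*(3 + (8 + 7)) - 1/92195) = 1/(-12*(3 + 15) - 1/92195) = 1/(-12*18 - 1/92195) = 1/(-216 - 1/92195) = 1/(-19914121/92195) = -92195/19914121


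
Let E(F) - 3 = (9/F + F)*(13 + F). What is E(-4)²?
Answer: 45369/16 ≈ 2835.6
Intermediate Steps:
E(F) = 3 + (13 + F)*(F + 9/F) (E(F) = 3 + (9/F + F)*(13 + F) = 3 + (F + 9/F)*(13 + F) = 3 + (13 + F)*(F + 9/F))
E(-4)² = (12 + (-4)² + 13*(-4) + 117/(-4))² = (12 + 16 - 52 + 117*(-¼))² = (12 + 16 - 52 - 117/4)² = (-213/4)² = 45369/16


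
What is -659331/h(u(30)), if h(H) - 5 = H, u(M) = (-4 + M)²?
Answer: -219777/227 ≈ -968.18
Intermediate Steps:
h(H) = 5 + H
-659331/h(u(30)) = -659331/(5 + (-4 + 30)²) = -659331/(5 + 26²) = -659331/(5 + 676) = -659331/681 = -659331*1/681 = -219777/227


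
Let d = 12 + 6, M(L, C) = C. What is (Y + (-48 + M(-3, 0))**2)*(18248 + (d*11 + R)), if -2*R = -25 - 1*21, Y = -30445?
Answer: -519736129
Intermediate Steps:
d = 18
R = 23 (R = -(-25 - 1*21)/2 = -(-25 - 21)/2 = -1/2*(-46) = 23)
(Y + (-48 + M(-3, 0))**2)*(18248 + (d*11 + R)) = (-30445 + (-48 + 0)**2)*(18248 + (18*11 + 23)) = (-30445 + (-48)**2)*(18248 + (198 + 23)) = (-30445 + 2304)*(18248 + 221) = -28141*18469 = -519736129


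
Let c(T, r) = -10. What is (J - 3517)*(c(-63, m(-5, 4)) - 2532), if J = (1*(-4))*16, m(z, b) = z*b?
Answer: 9102902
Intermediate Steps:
m(z, b) = b*z
J = -64 (J = -4*16 = -64)
(J - 3517)*(c(-63, m(-5, 4)) - 2532) = (-64 - 3517)*(-10 - 2532) = -3581*(-2542) = 9102902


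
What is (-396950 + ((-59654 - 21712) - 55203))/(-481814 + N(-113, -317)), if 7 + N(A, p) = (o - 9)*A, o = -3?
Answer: 533519/480465 ≈ 1.1104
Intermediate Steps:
N(A, p) = -7 - 12*A (N(A, p) = -7 + (-3 - 9)*A = -7 - 12*A)
(-396950 + ((-59654 - 21712) - 55203))/(-481814 + N(-113, -317)) = (-396950 + ((-59654 - 21712) - 55203))/(-481814 + (-7 - 12*(-113))) = (-396950 + (-81366 - 55203))/(-481814 + (-7 + 1356)) = (-396950 - 136569)/(-481814 + 1349) = -533519/(-480465) = -533519*(-1/480465) = 533519/480465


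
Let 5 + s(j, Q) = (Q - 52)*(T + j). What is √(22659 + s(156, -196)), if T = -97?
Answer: √8022 ≈ 89.566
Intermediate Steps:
s(j, Q) = -5 + (-97 + j)*(-52 + Q) (s(j, Q) = -5 + (Q - 52)*(-97 + j) = -5 + (-52 + Q)*(-97 + j) = -5 + (-97 + j)*(-52 + Q))
√(22659 + s(156, -196)) = √(22659 + (5039 - 97*(-196) - 52*156 - 196*156)) = √(22659 + (5039 + 19012 - 8112 - 30576)) = √(22659 - 14637) = √8022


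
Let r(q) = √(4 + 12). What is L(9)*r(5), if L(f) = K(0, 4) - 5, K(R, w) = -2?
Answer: -28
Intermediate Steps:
r(q) = 4 (r(q) = √16 = 4)
L(f) = -7 (L(f) = -2 - 5 = -7)
L(9)*r(5) = -7*4 = -28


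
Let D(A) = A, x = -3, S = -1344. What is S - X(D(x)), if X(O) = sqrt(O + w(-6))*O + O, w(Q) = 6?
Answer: -1341 + 3*sqrt(3) ≈ -1335.8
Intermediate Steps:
X(O) = O + O*sqrt(6 + O) (X(O) = sqrt(O + 6)*O + O = sqrt(6 + O)*O + O = O*sqrt(6 + O) + O = O + O*sqrt(6 + O))
S - X(D(x)) = -1344 - (-3)*(1 + sqrt(6 - 3)) = -1344 - (-3)*(1 + sqrt(3)) = -1344 - (-3 - 3*sqrt(3)) = -1344 + (3 + 3*sqrt(3)) = -1341 + 3*sqrt(3)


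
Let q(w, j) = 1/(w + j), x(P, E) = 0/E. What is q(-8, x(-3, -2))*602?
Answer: -301/4 ≈ -75.250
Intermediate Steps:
x(P, E) = 0
q(w, j) = 1/(j + w)
q(-8, x(-3, -2))*602 = 602/(0 - 8) = 602/(-8) = -1/8*602 = -301/4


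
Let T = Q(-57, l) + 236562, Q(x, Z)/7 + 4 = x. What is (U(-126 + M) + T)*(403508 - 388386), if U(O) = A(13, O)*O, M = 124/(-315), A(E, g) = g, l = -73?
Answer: 378286658861462/99225 ≈ 3.8124e+9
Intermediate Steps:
Q(x, Z) = -28 + 7*x
M = -124/315 (M = 124*(-1/315) = -124/315 ≈ -0.39365)
T = 236135 (T = (-28 + 7*(-57)) + 236562 = (-28 - 399) + 236562 = -427 + 236562 = 236135)
U(O) = O² (U(O) = O*O = O²)
(U(-126 + M) + T)*(403508 - 388386) = ((-126 - 124/315)² + 236135)*(403508 - 388386) = ((-39814/315)² + 236135)*15122 = (1585154596/99225 + 236135)*15122 = (25015649971/99225)*15122 = 378286658861462/99225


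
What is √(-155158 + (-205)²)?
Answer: I*√113133 ≈ 336.35*I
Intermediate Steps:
√(-155158 + (-205)²) = √(-155158 + 42025) = √(-113133) = I*√113133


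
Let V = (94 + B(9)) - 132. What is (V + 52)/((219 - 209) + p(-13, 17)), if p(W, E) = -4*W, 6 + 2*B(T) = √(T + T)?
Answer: 11/62 + 3*√2/124 ≈ 0.21163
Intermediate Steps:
B(T) = -3 + √2*√T/2 (B(T) = -3 + √(T + T)/2 = -3 + √(2*T)/2 = -3 + (√2*√T)/2 = -3 + √2*√T/2)
V = -41 + 3*√2/2 (V = (94 + (-3 + √2*√9/2)) - 132 = (94 + (-3 + (½)*√2*3)) - 132 = (94 + (-3 + 3*√2/2)) - 132 = (91 + 3*√2/2) - 132 = -41 + 3*√2/2 ≈ -38.879)
(V + 52)/((219 - 209) + p(-13, 17)) = ((-41 + 3*√2/2) + 52)/((219 - 209) - 4*(-13)) = (11 + 3*√2/2)/(10 + 52) = (11 + 3*√2/2)/62 = (11 + 3*√2/2)*(1/62) = 11/62 + 3*√2/124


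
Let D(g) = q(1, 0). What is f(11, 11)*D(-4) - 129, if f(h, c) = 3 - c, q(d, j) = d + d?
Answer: -145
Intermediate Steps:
q(d, j) = 2*d
D(g) = 2 (D(g) = 2*1 = 2)
f(11, 11)*D(-4) - 129 = (3 - 1*11)*2 - 129 = (3 - 11)*2 - 129 = -8*2 - 129 = -16 - 129 = -145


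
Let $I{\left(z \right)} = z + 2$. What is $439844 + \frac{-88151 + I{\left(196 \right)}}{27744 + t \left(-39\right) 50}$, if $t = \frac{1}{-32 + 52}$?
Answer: $\frac{24320118386}{55293} \approx 4.3984 \cdot 10^{5}$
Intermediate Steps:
$t = \frac{1}{20} \approx 0.05$
$I{\left(z \right)} = 2 + z$
$439844 + \frac{-88151 + I{\left(196 \right)}}{27744 + t \left(-39\right) 50} = 439844 + \frac{-88151 + \left(2 + 196\right)}{27744 + \frac{1}{20} \left(-39\right) 50} = 439844 + \frac{-88151 + 198}{27744 - \frac{195}{2}} = 439844 - \frac{87953}{27744 - \frac{195}{2}} = 439844 - \frac{87953}{\frac{55293}{2}} = 439844 - \frac{175906}{55293} = \frac{24320118386}{55293}$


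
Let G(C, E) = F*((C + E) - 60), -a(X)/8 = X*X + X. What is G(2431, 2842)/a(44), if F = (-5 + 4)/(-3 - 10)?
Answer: -401/15840 ≈ -0.025316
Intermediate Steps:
F = 1/13 (F = -1/(-13) = -1*(-1/13) = 1/13 ≈ 0.076923)
a(X) = -8*X - 8*X² (a(X) = -8*(X*X + X) = -8*(X² + X) = -8*(X + X²) = -8*X - 8*X²)
G(C, E) = -60/13 + C/13 + E/13 (G(C, E) = ((C + E) - 60)/13 = (-60 + C + E)/13 = -60/13 + C/13 + E/13)
G(2431, 2842)/a(44) = (-60/13 + (1/13)*2431 + (1/13)*2842)/((-8*44*(1 + 44))) = (-60/13 + 187 + 2842/13)/((-8*44*45)) = 401/(-15840) = 401*(-1/15840) = -401/15840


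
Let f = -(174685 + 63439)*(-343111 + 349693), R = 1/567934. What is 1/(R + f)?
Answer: -567934/890141227500911 ≈ -6.3803e-10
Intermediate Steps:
R = 1/567934 ≈ 1.7608e-6
f = -1567332168 (f = -238124*6582 = -1*1567332168 = -1567332168)
1/(R + f) = 1/(1/567934 - 1567332168) = 1/(-890141227500911/567934) = -567934/890141227500911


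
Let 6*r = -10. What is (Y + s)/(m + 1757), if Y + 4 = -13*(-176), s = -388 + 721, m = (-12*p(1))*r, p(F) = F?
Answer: 2617/1777 ≈ 1.4727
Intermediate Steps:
r = -5/3 (r = (⅙)*(-10) = -5/3 ≈ -1.6667)
m = 20 (m = -12*1*(-5/3) = -12*(-5/3) = 20)
s = 333
Y = 2284 (Y = -4 - 13*(-176) = -4 + 2288 = 2284)
(Y + s)/(m + 1757) = (2284 + 333)/(20 + 1757) = 2617/1777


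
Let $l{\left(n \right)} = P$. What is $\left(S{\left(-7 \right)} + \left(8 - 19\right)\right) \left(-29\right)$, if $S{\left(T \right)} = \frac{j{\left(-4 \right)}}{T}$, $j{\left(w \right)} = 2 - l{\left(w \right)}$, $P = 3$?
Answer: $\frac{2204}{7} \approx 314.86$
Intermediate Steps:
$l{\left(n \right)} = 3$
$j{\left(w \right)} = -1$ ($j{\left(w \right)} = 2 - 3 = -1$)
$S{\left(T \right)} = - \frac{1}{T}$
$\left(S{\left(-7 \right)} + \left(8 - 19\right)\right) \left(-29\right) = \left(- \frac{1}{-7} + \left(8 - 19\right)\right) \left(-29\right) = \left(\left(-1\right) \left(- \frac{1}{7}\right) - 11\right) \left(-29\right) = \left(\frac{1}{7} - 11\right) \left(-29\right) = \left(- \frac{76}{7}\right) \left(-29\right) = \frac{2204}{7}$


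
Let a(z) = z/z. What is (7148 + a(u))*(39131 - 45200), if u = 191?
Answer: -43387281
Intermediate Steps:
a(z) = 1
(7148 + a(u))*(39131 - 45200) = (7148 + 1)*(39131 - 45200) = 7149*(-6069) = -43387281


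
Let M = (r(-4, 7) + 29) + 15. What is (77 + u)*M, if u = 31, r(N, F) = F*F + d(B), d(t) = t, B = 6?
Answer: 10692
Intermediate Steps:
r(N, F) = 6 + F² (r(N, F) = F*F + 6 = F² + 6 = 6 + F²)
M = 99 (M = ((6 + 7²) + 29) + 15 = ((6 + 49) + 29) + 15 = (55 + 29) + 15 = 84 + 15 = 99)
(77 + u)*M = (77 + 31)*99 = 108*99 = 10692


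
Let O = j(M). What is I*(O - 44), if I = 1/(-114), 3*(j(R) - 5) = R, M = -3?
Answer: 20/57 ≈ 0.35088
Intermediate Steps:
j(R) = 5 + R/3
I = -1/114 ≈ -0.0087719
O = 4 (O = 5 + (⅓)*(-3) = 5 - 1 = 4)
I*(O - 44) = -(4 - 44)/114 = -1/114*(-40) = 20/57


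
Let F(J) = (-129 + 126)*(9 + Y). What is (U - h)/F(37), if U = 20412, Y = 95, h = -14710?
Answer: -17561/156 ≈ -112.57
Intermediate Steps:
F(J) = -312 (F(J) = (-129 + 126)*(9 + 95) = -3*104 = -312)
(U - h)/F(37) = (20412 - 1*(-14710))/(-312) = (20412 + 14710)*(-1/312) = 35122*(-1/312) = -17561/156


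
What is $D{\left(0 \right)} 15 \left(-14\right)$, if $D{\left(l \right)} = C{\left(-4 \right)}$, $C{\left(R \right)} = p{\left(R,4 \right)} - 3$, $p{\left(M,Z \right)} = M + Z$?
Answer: $630$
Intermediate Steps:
$C{\left(R \right)} = 1 + R$ ($C{\left(R \right)} = \left(R + 4\right) - 3 = \left(4 + R\right) - 3 = 1 + R$)
$D{\left(l \right)} = -3$ ($D{\left(l \right)} = 1 - 4 = -3$)
$D{\left(0 \right)} 15 \left(-14\right) = \left(-3\right) 15 \left(-14\right) = \left(-45\right) \left(-14\right) = 630$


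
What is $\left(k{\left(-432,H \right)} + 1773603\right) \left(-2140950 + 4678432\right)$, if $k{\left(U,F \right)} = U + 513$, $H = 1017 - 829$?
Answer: $4500691223688$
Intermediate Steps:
$H = 188$ ($H = 1017 - 829 = 188$)
$k{\left(U,F \right)} = 513 + U$
$\left(k{\left(-432,H \right)} + 1773603\right) \left(-2140950 + 4678432\right) = \left(\left(513 - 432\right) + 1773603\right) \left(-2140950 + 4678432\right) = \left(81 + 1773603\right) 2537482 = 1773684 \cdot 2537482 = 4500691223688$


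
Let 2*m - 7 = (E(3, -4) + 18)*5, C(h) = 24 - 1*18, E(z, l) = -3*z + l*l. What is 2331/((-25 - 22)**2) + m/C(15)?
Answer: 26630/2209 ≈ 12.055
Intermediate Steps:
E(z, l) = l**2 - 3*z (E(z, l) = -3*z + l**2 = l**2 - 3*z)
C(h) = 6 (C(h) = 24 - 18 = 6)
m = 66 (m = 7/2 + ((((-4)**2 - 3*3) + 18)*5)/2 = 7/2 + (((16 - 9) + 18)*5)/2 = 7/2 + ((7 + 18)*5)/2 = 7/2 + (25*5)/2 = 7/2 + (1/2)*125 = 7/2 + 125/2 = 66)
2331/((-25 - 22)**2) + m/C(15) = 2331/((-25 - 22)**2) + 66/6 = 2331/((-47)**2) + 66*(1/6) = 2331/2209 + 11 = 26630/2209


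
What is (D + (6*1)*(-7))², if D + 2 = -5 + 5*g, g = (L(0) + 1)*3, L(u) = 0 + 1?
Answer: 361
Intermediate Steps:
L(u) = 1
g = 6 (g = (1 + 1)*3 = 2*3 = 6)
D = 23 (D = -2 + (-5 + 5*6) = -2 + (-5 + 30) = -2 + 25 = 23)
(D + (6*1)*(-7))² = (23 + (6*1)*(-7))² = (23 + 6*(-7))² = (23 - 42)² = (-19)² = 361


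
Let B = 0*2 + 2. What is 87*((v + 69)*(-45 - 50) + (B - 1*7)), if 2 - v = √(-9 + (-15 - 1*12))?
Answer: -587250 + 49590*I ≈ -5.8725e+5 + 49590.0*I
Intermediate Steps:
B = 2 (B = 0 + 2 = 2)
v = 2 - 6*I (v = 2 - √(-9 + (-15 - 1*12)) = 2 - √(-9 + (-15 - 12)) = 2 - √(-9 - 27) = 2 - √(-36) = 2 - 6*I ≈ 2.0 - 6.0*I)
87*((v + 69)*(-45 - 50) + (B - 1*7)) = 87*(((2 - 6*I) + 69)*(-45 - 50) + (2 - 1*7)) = 87*((71 - 6*I)*(-95) + (2 - 7)) = 87*((-6745 + 570*I) - 5) = 87*(-6750 + 570*I) = -587250 + 49590*I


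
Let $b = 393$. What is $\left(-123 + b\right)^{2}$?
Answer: $72900$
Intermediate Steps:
$\left(-123 + b\right)^{2} = \left(-123 + 393\right)^{2} = 270^{2} = 72900$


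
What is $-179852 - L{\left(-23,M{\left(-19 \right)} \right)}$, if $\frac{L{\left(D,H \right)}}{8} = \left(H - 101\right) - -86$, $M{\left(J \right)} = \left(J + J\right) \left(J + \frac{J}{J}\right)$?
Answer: $-185204$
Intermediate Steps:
$M{\left(J \right)} = 2 J \left(1 + J\right)$ ($M{\left(J \right)} = 2 J \left(J + 1\right) = 2 J \left(1 + J\right)$)
$L{\left(D,H \right)} = -120 + 8 H$ ($L{\left(D,H \right)} = 8 \left(\left(H - 101\right) - -86\right) = 8 \left(\left(H - 101\right) + 86\right) = 8 \left(\left(-101 + H\right) + 86\right) = 8 \left(-15 + H\right) = -120 + 8 H$)
$-179852 - L{\left(-23,M{\left(-19 \right)} \right)} = -179852 - \left(-120 + 8 \cdot 2 \left(-19\right) \left(1 - 19\right)\right) = -179852 - \left(-120 + 8 \cdot 2 \left(-19\right) \left(-18\right)\right) = -179852 - \left(-120 + 8 \cdot 684\right) = -179852 - \left(-120 + 5472\right) = -179852 - 5352 = -185204$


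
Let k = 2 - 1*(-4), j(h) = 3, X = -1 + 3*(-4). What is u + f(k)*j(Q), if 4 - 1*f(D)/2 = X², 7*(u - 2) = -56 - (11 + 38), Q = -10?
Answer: -1003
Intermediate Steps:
X = -13 (X = -1 - 12 = -13)
u = -13 (u = 2 + (-56 - (11 + 38))/7 = 2 + (-56 - 1*49)/7 = 2 + (-56 - 49)/7 = 2 + (⅐)*(-105) = 2 - 15 = -13)
k = 6 (k = 2 + 4 = 6)
f(D) = -330 (f(D) = 8 - 2*(-13)² = 8 - 2*169 = 8 - 338 = -330)
u + f(k)*j(Q) = -13 - 330*3 = -13 - 990 = -1003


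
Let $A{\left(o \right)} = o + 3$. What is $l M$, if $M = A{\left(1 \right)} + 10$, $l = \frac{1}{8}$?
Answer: $\frac{7}{4} \approx 1.75$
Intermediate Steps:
$l = \frac{1}{8} \approx 0.125$
$A{\left(o \right)} = 3 + o$
$M = 14$ ($M = \left(3 + 1\right) + 10 = 4 + 10 = 14$)
$l M = \frac{1}{8} \cdot 14 = \frac{7}{4}$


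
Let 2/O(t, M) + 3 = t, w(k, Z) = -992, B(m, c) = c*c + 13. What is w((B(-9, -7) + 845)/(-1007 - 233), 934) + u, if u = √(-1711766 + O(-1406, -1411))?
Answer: -992 + 2*I*√849584129766/1409 ≈ -992.0 + 1308.3*I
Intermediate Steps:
B(m, c) = 13 + c² (B(m, c) = c² + 13 = 13 + c²)
O(t, M) = 2/(-3 + t)
u = 2*I*√849584129766/1409 (u = √(-1711766 + 2/(-3 - 1406)) = √(-1711766 + 2/(-1409)) = √(-1711766 + 2*(-1/1409)) = √(-1711766 - 2/1409) = √(-2411878296/1409) = 2*I*√849584129766/1409 ≈ 1308.3*I)
w((B(-9, -7) + 845)/(-1007 - 233), 934) + u = -992 + 2*I*√849584129766/1409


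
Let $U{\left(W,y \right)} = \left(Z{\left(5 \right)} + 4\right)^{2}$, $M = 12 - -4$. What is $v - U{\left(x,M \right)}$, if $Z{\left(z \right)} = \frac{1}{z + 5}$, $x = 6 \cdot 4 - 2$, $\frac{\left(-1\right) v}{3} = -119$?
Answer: $\frac{34019}{100} \approx 340.19$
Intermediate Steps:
$v = 357$ ($v = \left(-3\right) \left(-119\right) = 357$)
$x = 22$ ($x = 24 - 2 = 22$)
$Z{\left(z \right)} = \frac{1}{5 + z}$
$M = 16$ ($M = 12 + 4 = 16$)
$U{\left(W,y \right)} = \frac{1681}{100}$ ($U{\left(W,y \right)} = \left(\frac{1}{5 + 5} + 4\right)^{2} = \left(\frac{1}{10} + 4\right)^{2} = \left(\frac{41}{10}\right)^{2} = \frac{1681}{100}$)
$v - U{\left(x,M \right)} = 357 - \frac{1681}{100} = \frac{34019}{100}$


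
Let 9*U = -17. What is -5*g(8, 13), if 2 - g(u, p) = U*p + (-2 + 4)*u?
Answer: -475/9 ≈ -52.778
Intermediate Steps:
U = -17/9 (U = (1/9)*(-17) = -17/9 ≈ -1.8889)
g(u, p) = 2 - 2*u + 17*p/9 (g(u, p) = 2 - (-17*p/9 + (-2 + 4)*u) = 2 - (-17*p/9 + 2*u) = 2 - (2*u - 17*p/9) = 2 + (-2*u + 17*p/9) = 2 - 2*u + 17*p/9)
-5*g(8, 13) = -5*(2 - 2*8 + (17/9)*13) = -5*(2 - 16 + 221/9) = -5*95/9 = -475/9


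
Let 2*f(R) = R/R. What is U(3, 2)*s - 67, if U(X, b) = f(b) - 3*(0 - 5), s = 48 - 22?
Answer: 336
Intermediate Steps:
s = 26
f(R) = 1/2 (f(R) = (R/R)/2 = (1/2)*1 = 1/2)
U(X, b) = 31/2 (U(X, b) = 1/2 - 3*(0 - 5) = 1/2 - 3*(-5) = 1/2 + 15 = 31/2)
U(3, 2)*s - 67 = (31/2)*26 - 67 = 403 - 67 = 336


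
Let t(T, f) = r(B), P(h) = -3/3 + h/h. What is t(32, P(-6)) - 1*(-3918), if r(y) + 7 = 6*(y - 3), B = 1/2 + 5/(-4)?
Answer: 7777/2 ≈ 3888.5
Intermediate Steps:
B = -¾ (B = 1*(½) + 5*(-¼) = ½ - 5/4 = -¾ ≈ -0.75000)
P(h) = 0 (P(h) = -3*⅓ + 1 = -1 + 1 = 0)
r(y) = -25 + 6*y (r(y) = -7 + 6*(y - 3) = -7 + 6*(-3 + y) = -7 + (-18 + 6*y) = -25 + 6*y)
t(T, f) = -59/2 (t(T, f) = -25 + 6*(-¾) = -25 - 9/2 = -59/2)
t(32, P(-6)) - 1*(-3918) = -59/2 - 1*(-3918) = -59/2 + 3918 = 7777/2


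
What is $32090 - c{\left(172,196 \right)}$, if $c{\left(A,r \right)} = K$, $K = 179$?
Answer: $31911$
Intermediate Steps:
$c{\left(A,r \right)} = 179$
$32090 - c{\left(172,196 \right)} = 32090 - 179 = 31911$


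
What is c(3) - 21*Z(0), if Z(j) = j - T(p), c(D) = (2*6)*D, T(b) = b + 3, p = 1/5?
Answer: 516/5 ≈ 103.20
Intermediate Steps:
p = ⅕ (p = 1*(⅕) = ⅕ ≈ 0.20000)
T(b) = 3 + b
c(D) = 12*D
Z(j) = -16/5 + j (Z(j) = j - (3 + ⅕) = j - 1*16/5 = j - 16/5 = -16/5 + j)
c(3) - 21*Z(0) = 12*3 - 21*(-16/5 + 0) = 36 - 21*(-16/5) = 36 + 336/5 = 516/5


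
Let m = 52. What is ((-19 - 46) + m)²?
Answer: 169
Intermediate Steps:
((-19 - 46) + m)² = ((-19 - 46) + 52)² = (-65 + 52)² = (-13)² = 169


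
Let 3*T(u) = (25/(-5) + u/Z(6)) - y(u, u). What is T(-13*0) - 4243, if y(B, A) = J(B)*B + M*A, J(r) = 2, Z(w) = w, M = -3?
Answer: -12734/3 ≈ -4244.7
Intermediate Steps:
y(B, A) = -3*A + 2*B (y(B, A) = 2*B - 3*A = -3*A + 2*B)
T(u) = -5/3 + 7*u/18 (T(u) = ((25/(-5) + u/6) - (-3*u + 2*u))/3 = ((25*(-⅕) + u*(⅙)) - (-1)*u)/3 = ((-5 + u/6) + u)/3 = (-5 + 7*u/6)/3 = -5/3 + 7*u/18)
T(-13*0) - 4243 = (-5/3 + 7*(-13*0)/18) - 4243 = (-5/3 + (7/18)*0) - 4243 = (-5/3 + 0) - 4243 = -5/3 - 4243 = -12734/3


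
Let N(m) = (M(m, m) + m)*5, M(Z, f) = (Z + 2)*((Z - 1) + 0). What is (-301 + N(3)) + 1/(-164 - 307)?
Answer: -111157/471 ≈ -236.00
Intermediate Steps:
M(Z, f) = (-1 + Z)*(2 + Z) (M(Z, f) = (2 + Z)*((-1 + Z) + 0) = (2 + Z)*(-1 + Z) = (-1 + Z)*(2 + Z))
N(m) = -10 + 5*m**2 + 10*m (N(m) = ((-2 + m + m**2) + m)*5 = (-2 + m**2 + 2*m)*5 = -10 + 5*m**2 + 10*m)
(-301 + N(3)) + 1/(-164 - 307) = (-301 + (-10 + 5*3**2 + 10*3)) + 1/(-164 - 307) = (-301 + (-10 + 5*9 + 30)) + 1/(-471) = (-301 + (-10 + 45 + 30)) - 1/471 = (-301 + 65) - 1/471 = -236 - 1/471 = -111157/471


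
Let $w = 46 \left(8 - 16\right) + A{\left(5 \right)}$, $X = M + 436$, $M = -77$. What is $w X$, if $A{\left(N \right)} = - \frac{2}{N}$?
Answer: $- \frac{661278}{5} \approx -1.3226 \cdot 10^{5}$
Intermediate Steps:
$X = 359$ ($X = -77 + 436 = 359$)
$w = - \frac{1842}{5}$ ($w = 46 \left(8 - 16\right) - \frac{2}{5} = 46 \left(-8\right) - \frac{2}{5} = -368 - \frac{2}{5} = - \frac{1842}{5} \approx -368.4$)
$w X = \left(- \frac{1842}{5}\right) 359 = - \frac{661278}{5}$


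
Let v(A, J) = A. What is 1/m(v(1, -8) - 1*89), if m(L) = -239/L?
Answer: 88/239 ≈ 0.36820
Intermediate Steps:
1/m(v(1, -8) - 1*89) = 1/(-239/(1 - 1*89)) = 1/(-239/(1 - 89)) = 1/(-239/(-88)) = 1/(-239*(-1/88)) = 1/(239/88) = 88/239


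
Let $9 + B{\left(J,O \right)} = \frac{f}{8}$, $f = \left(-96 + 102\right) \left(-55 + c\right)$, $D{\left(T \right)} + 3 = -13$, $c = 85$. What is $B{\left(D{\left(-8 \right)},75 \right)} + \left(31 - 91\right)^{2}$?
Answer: $\frac{7227}{2} \approx 3613.5$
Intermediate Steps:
$D{\left(T \right)} = -16$ ($D{\left(T \right)} = -3 - 13 = -16$)
$f = 180$ ($f = \left(-96 + 102\right) \left(-55 + 85\right) = 6 \cdot 30 = 180$)
$B{\left(J,O \right)} = \frac{27}{2}$ ($B{\left(J,O \right)} = -9 + \frac{180}{8} = -9 + 180 \cdot \frac{1}{8} = -9 + \frac{45}{2} = \frac{27}{2}$)
$B{\left(D{\left(-8 \right)},75 \right)} + \left(31 - 91\right)^{2} = \frac{27}{2} + \left(31 - 91\right)^{2} = \frac{27}{2} + \left(-60\right)^{2} = \frac{27}{2} + 3600 = \frac{7227}{2}$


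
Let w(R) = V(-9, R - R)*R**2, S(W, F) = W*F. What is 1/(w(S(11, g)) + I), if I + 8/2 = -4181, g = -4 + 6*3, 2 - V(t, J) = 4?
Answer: -1/51617 ≈ -1.9373e-5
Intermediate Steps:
V(t, J) = -2 (V(t, J) = 2 - 1*4 = 2 - 4 = -2)
g = 14 (g = -4 + 18 = 14)
S(W, F) = F*W
I = -4185 (I = -4 - 4181 = -4185)
w(R) = -2*R**2
1/(w(S(11, g)) + I) = 1/(-2*(14*11)**2 - 4185) = 1/(-2*154**2 - 4185) = 1/(-2*23716 - 4185) = 1/(-47432 - 4185) = 1/(-51617) = -1/51617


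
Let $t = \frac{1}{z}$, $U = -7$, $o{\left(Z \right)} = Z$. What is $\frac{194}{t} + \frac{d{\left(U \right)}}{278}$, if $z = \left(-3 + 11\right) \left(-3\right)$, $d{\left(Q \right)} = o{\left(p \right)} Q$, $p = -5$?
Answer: $- \frac{1294333}{278} \approx -4655.9$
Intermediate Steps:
$d{\left(Q \right)} = - 5 Q$
$z = -24$ ($z = 8 \left(-3\right) = -24$)
$t = - \frac{1}{24}$ ($t = \frac{1}{-24} = - \frac{1}{24} \approx -0.041667$)
$\frac{194}{t} + \frac{d{\left(U \right)}}{278} = \frac{194}{- \frac{1}{24}} + \frac{\left(-5\right) \left(-7\right)}{278} = 194 \left(-24\right) + 35 \cdot \frac{1}{278} = -4656 + \frac{35}{278} = - \frac{1294333}{278}$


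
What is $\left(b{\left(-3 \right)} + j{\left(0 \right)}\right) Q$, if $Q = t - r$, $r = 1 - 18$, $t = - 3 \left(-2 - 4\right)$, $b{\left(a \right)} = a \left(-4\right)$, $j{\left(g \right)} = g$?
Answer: $420$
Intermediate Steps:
$b{\left(a \right)} = - 4 a$
$t = 18$ ($t = \left(-3\right) \left(-6\right) = 18$)
$r = -17$ ($r = 1 - 18 = -17$)
$Q = 35$ ($Q = 18 - -17 = 18 + 17 = 35$)
$\left(b{\left(-3 \right)} + j{\left(0 \right)}\right) Q = \left(\left(-4\right) \left(-3\right) + 0\right) 35 = \left(12 + 0\right) 35 = 12 \cdot 35 = 420$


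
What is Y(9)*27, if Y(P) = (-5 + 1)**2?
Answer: 432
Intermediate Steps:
Y(P) = 16 (Y(P) = (-4)**2 = 16)
Y(9)*27 = 16*27 = 432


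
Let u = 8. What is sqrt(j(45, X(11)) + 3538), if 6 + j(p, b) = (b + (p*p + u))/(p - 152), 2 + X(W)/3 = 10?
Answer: 3*sqrt(4468641)/107 ≈ 59.269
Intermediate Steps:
X(W) = 24 (X(W) = -6 + 3*10 = -6 + 30 = 24)
j(p, b) = -6 + (8 + b + p**2)/(-152 + p) (j(p, b) = -6 + (b + (p*p + 8))/(p - 152) = -6 + (b + (p**2 + 8))/(-152 + p) = -6 + (b + (8 + p**2))/(-152 + p) = -6 + (8 + b + p**2)/(-152 + p))
sqrt(j(45, X(11)) + 3538) = sqrt((920 + 24 + 45**2 - 6*45)/(-152 + 45) + 3538) = sqrt((920 + 24 + 2025 - 270)/(-107) + 3538) = sqrt(-1/107*2699 + 3538) = sqrt(-2699/107 + 3538) = sqrt(375867/107) = 3*sqrt(4468641)/107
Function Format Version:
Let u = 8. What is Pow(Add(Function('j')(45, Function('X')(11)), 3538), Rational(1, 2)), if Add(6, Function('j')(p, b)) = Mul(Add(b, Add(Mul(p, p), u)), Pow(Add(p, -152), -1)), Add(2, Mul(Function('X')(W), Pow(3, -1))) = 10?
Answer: Mul(Rational(3, 107), Pow(4468641, Rational(1, 2))) ≈ 59.269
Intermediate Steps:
Function('X')(W) = 24 (Function('X')(W) = Add(-6, Mul(3, 10)) = Add(-6, 30) = 24)
Function('j')(p, b) = Add(-6, Mul(Pow(Add(-152, p), -1), Add(8, b, Pow(p, 2)))) (Function('j')(p, b) = Add(-6, Mul(Add(b, Add(Mul(p, p), 8)), Pow(Add(p, -152), -1))) = Add(-6, Mul(Add(b, Add(Pow(p, 2), 8)), Pow(Add(-152, p), -1))) = Add(-6, Mul(Add(b, Add(8, Pow(p, 2))), Pow(Add(-152, p), -1))) = Add(-6, Mul(Add(8, b, Pow(p, 2)), Pow(Add(-152, p), -1))) = Add(-6, Mul(Pow(Add(-152, p), -1), Add(8, b, Pow(p, 2)))))
Pow(Add(Function('j')(45, Function('X')(11)), 3538), Rational(1, 2)) = Pow(Add(Mul(Pow(Add(-152, 45), -1), Add(920, 24, Pow(45, 2), Mul(-6, 45))), 3538), Rational(1, 2)) = Pow(Add(Mul(Pow(-107, -1), Add(920, 24, 2025, -270)), 3538), Rational(1, 2)) = Pow(Add(Mul(Rational(-1, 107), 2699), 3538), Rational(1, 2)) = Pow(Add(Rational(-2699, 107), 3538), Rational(1, 2)) = Pow(Rational(375867, 107), Rational(1, 2)) = Mul(Rational(3, 107), Pow(4468641, Rational(1, 2)))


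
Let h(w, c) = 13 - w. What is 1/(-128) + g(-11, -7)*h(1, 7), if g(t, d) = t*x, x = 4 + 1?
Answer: -84481/128 ≈ -660.01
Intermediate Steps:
x = 5
g(t, d) = 5*t (g(t, d) = t*5 = 5*t)
1/(-128) + g(-11, -7)*h(1, 7) = 1/(-128) + (5*(-11))*(13 - 1*1) = -1/128 - 55*(13 - 1) = -1/128 - 55*12 = -1/128 - 660 = -84481/128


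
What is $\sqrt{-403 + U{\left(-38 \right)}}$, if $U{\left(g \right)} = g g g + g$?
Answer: $i \sqrt{55313} \approx 235.19 i$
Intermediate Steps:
$U{\left(g \right)} = g + g^{3}$ ($U{\left(g \right)} = g g^{2} + g = g^{3} + g = g + g^{3}$)
$\sqrt{-403 + U{\left(-38 \right)}} = \sqrt{-403 + \left(-38 + \left(-38\right)^{3}\right)} = \sqrt{-403 - 54910} = \sqrt{-55313} = i \sqrt{55313}$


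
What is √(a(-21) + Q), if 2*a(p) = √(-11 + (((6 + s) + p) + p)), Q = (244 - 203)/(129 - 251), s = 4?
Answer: √(-5002 + 7442*I*√43)/122 ≈ 1.2165 + 1.3476*I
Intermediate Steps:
Q = -41/122 (Q = 41/(-122) = 41*(-1/122) = -41/122 ≈ -0.33607)
a(p) = √(-1 + 2*p)/2 (a(p) = √(-11 + (((6 + 4) + p) + p))/2 = √(-11 + ((10 + p) + p))/2 = √(-11 + (10 + 2*p))/2 = √(-1 + 2*p)/2)
√(a(-21) + Q) = √(√(-1 + 2*(-21))/2 - 41/122) = √(√(-1 - 42)/2 - 41/122) = √(√(-43)/2 - 41/122) = √((I*√43)/2 - 41/122) = √(I*√43/2 - 41/122) = √(-41/122 + I*√43/2)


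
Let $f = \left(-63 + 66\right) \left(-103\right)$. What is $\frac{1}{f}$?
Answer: $- \frac{1}{309} \approx -0.0032362$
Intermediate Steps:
$f = -309$ ($f = 3 \left(-103\right) = -309$)
$\frac{1}{f} = \frac{1}{-309} = - \frac{1}{309}$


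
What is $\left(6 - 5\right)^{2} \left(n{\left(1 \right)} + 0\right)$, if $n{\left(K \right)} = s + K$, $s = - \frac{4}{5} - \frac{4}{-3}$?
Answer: $\frac{23}{15} \approx 1.5333$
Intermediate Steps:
$s = \frac{8}{15}$ ($s = \left(-4\right) \frac{1}{5} - - \frac{4}{3} = - \frac{4}{5} + \frac{4}{3} = \frac{8}{15} \approx 0.53333$)
$n{\left(K \right)} = \frac{8}{15} + K$
$\left(6 - 5\right)^{2} \left(n{\left(1 \right)} + 0\right) = \left(6 - 5\right)^{2} \left(\left(\frac{8}{15} + 1\right) + 0\right) = 1^{2} \left(\frac{23}{15} + 0\right) = 1 \cdot \frac{23}{15} = \frac{23}{15}$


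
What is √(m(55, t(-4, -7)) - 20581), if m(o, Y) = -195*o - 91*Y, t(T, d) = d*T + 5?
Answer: I*√34309 ≈ 185.23*I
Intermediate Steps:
t(T, d) = 5 + T*d (t(T, d) = T*d + 5 = 5 + T*d)
√(m(55, t(-4, -7)) - 20581) = √((-195*55 - 91*(5 - 4*(-7))) - 20581) = √((-10725 - 91*(5 + 28)) - 20581) = √((-10725 - 91*33) - 20581) = √((-10725 - 3003) - 20581) = √(-13728 - 20581) = √(-34309) = I*√34309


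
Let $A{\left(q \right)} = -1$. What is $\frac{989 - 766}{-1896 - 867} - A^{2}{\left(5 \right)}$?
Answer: $- \frac{2986}{2763} \approx -1.0807$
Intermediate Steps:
$\frac{989 - 766}{-1896 - 867} - A^{2}{\left(5 \right)} = \frac{989 - 766}{-1896 - 867} - \left(-1\right)^{2} = \frac{223}{-2763} - 1 = 223 \left(- \frac{1}{2763}\right) - 1 = - \frac{223}{2763} - 1 = - \frac{2986}{2763}$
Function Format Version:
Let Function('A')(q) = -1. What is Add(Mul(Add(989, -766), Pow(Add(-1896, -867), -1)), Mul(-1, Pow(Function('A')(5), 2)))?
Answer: Rational(-2986, 2763) ≈ -1.0807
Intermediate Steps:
Add(Mul(Add(989, -766), Pow(Add(-1896, -867), -1)), Mul(-1, Pow(Function('A')(5), 2))) = Add(Mul(Add(989, -766), Pow(Add(-1896, -867), -1)), Mul(-1, Pow(-1, 2))) = Add(Mul(223, Pow(-2763, -1)), Mul(-1, 1)) = Add(Mul(223, Rational(-1, 2763)), -1) = Add(Rational(-223, 2763), -1) = Rational(-2986, 2763)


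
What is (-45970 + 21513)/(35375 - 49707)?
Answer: 24457/14332 ≈ 1.7065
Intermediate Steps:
(-45970 + 21513)/(35375 - 49707) = -24457/(-14332) = -24457*(-1/14332) = 24457/14332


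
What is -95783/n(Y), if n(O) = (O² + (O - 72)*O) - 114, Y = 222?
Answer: -95783/82470 ≈ -1.1614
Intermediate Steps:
n(O) = -114 + O² + O*(-72 + O) (n(O) = (O² + (-72 + O)*O) - 114 = (O² + O*(-72 + O)) - 114 = -114 + O² + O*(-72 + O))
-95783/n(Y) = -95783/(-114 - 72*222 + 2*222²) = -95783/(-114 - 15984 + 2*49284) = -95783/(-114 - 15984 + 98568) = -95783/82470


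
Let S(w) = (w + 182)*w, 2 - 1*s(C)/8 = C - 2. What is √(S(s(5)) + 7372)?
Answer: 2*√1495 ≈ 77.330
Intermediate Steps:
s(C) = 32 - 8*C (s(C) = 16 - 8*(C - 2) = 16 - 8*(-2 + C) = 16 + (16 - 8*C) = 32 - 8*C)
S(w) = w*(182 + w) (S(w) = (182 + w)*w = w*(182 + w))
√(S(s(5)) + 7372) = √((32 - 8*5)*(182 + (32 - 8*5)) + 7372) = √((32 - 40)*(182 + (32 - 40)) + 7372) = √(-8*(182 - 8) + 7372) = √(-8*174 + 7372) = √(-1392 + 7372) = √5980 = 2*√1495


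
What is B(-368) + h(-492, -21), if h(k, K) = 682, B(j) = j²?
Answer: 136106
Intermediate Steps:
B(-368) + h(-492, -21) = (-368)² + 682 = 135424 + 682 = 136106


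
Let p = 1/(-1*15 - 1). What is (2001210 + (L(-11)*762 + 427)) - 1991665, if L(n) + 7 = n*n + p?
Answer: 774339/8 ≈ 96792.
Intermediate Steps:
p = -1/16 (p = 1/(-15 - 1) = 1/(-16) = -1/16 ≈ -0.062500)
L(n) = -113/16 + n² (L(n) = -7 + (n*n - 1/16) = -7 + (n² - 1/16) = -7 + (-1/16 + n²) = -113/16 + n²)
(2001210 + (L(-11)*762 + 427)) - 1991665 = (2001210 + ((-113/16 + (-11)²)*762 + 427)) - 1991665 = (2001210 + ((-113/16 + 121)*762 + 427)) - 1991665 = (2001210 + ((1823/16)*762 + 427)) - 1991665 = (2001210 + (694563/8 + 427)) - 1991665 = (2001210 + 697979/8) - 1991665 = 16707659/8 - 1991665 = 774339/8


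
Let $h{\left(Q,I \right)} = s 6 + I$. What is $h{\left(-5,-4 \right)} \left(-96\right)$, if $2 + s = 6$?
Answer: $-1920$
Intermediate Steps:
$s = 4$ ($s = -2 + 6 = 4$)
$h{\left(Q,I \right)} = 24 + I$ ($h{\left(Q,I \right)} = 4 \cdot 6 + I = 24 + I$)
$h{\left(-5,-4 \right)} \left(-96\right) = \left(24 - 4\right) \left(-96\right) = 20 \left(-96\right) = -1920$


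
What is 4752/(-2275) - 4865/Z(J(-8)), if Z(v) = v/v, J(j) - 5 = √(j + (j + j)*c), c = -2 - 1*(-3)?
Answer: -11072627/2275 ≈ -4867.1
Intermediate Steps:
c = 1 (c = -2 + 3 = 1)
J(j) = 5 + √3*√j (J(j) = 5 + √(j + (j + j)*1) = 5 + √(j + (2*j)*1) = 5 + √(j + 2*j) = 5 + √(3*j) = 5 + √3*√j)
Z(v) = 1
4752/(-2275) - 4865/Z(J(-8)) = 4752/(-2275) - 4865/1 = 4752*(-1/2275) - 4865*1 = -4752/2275 - 4865 = -11072627/2275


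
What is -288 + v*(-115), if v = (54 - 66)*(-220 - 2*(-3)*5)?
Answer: -262488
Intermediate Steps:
v = 2280 (v = -12*(-220 + 6*5) = -12*(-220 + 30) = -12*(-190) = 2280)
-288 + v*(-115) = -288 + 2280*(-115) = -288 - 262200 = -262488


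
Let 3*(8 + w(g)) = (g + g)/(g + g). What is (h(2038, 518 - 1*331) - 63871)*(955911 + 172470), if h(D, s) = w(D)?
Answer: -72079473772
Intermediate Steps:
w(g) = -23/3 (w(g) = -8 + ((g + g)/(g + g))/3 = -8 + ((2*g)/((2*g)))/3 = -8 + ((2*g)*(1/(2*g)))/3 = -8 + (1/3)*1 = -8 + 1/3 = -23/3)
h(D, s) = -23/3
(h(2038, 518 - 1*331) - 63871)*(955911 + 172470) = (-23/3 - 63871)*(955911 + 172470) = -191636/3*1128381 = -72079473772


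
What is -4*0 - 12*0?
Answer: 0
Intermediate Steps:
-4*0 - 12*0 = 0 + 0 = 0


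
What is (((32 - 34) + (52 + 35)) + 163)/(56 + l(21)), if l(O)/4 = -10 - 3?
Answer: 62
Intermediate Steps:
l(O) = -52 (l(O) = 4*(-10 - 3) = 4*(-13) = -52)
(((32 - 34) + (52 + 35)) + 163)/(56 + l(21)) = (((32 - 34) + (52 + 35)) + 163)/(56 - 52) = ((-2 + 87) + 163)/4 = (85 + 163)*(¼) = 248*(¼) = 62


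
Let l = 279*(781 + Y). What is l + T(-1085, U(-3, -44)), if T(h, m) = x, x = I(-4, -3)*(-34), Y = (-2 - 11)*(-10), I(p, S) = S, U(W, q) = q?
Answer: 254271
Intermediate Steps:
Y = 130 (Y = -13*(-10) = 130)
x = 102 (x = -3*(-34) = 102)
l = 254169 (l = 279*(781 + 130) = 279*911 = 254169)
T(h, m) = 102
l + T(-1085, U(-3, -44)) = 254169 + 102 = 254271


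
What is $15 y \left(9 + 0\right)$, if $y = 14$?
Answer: $1890$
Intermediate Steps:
$15 y \left(9 + 0\right) = 15 \cdot 14 \left(9 + 0\right) = 210 \cdot 9 = 1890$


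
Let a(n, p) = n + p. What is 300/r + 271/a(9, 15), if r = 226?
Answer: 34223/2712 ≈ 12.619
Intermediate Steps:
300/r + 271/a(9, 15) = 300/226 + 271/(9 + 15) = 300*(1/226) + 271/24 = 150/113 + 271*(1/24) = 150/113 + 271/24 = 34223/2712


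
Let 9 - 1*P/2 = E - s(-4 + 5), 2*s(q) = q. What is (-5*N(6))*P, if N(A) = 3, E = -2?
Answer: -345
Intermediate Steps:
s(q) = q/2
P = 23 (P = 18 - 2*(-2 - (-4 + 5)/2) = 18 - 2*(-2 - 1/2) = 18 - 2*(-5/2) = 18 + 5 = 23)
(-5*N(6))*P = -5*3*23 = -15*23 = -345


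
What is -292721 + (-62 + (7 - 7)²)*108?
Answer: -299417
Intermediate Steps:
-292721 + (-62 + (7 - 7)²)*108 = -292721 + (-62 + 0²)*108 = -292721 + (-62 + 0)*108 = -292721 - 62*108 = -292721 - 6696 = -299417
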